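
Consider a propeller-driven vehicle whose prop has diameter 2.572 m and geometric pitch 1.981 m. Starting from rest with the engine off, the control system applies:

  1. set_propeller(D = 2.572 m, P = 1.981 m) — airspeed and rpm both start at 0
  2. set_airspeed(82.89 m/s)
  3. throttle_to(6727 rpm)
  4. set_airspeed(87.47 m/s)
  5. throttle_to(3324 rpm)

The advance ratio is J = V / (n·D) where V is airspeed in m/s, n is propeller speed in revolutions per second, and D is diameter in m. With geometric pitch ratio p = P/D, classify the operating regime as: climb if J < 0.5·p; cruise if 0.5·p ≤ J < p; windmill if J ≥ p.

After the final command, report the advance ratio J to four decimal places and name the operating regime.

J = 0.6139, regime = cruise

set_propeller: D = 2.572 m, P = 1.981 m (p = P/D = 0.770218); state ← (V=0, rpm=0)
set_airspeed(82.89): V ← 82.89 m/s
throttle_to(6727): rpm ← 6727
set_airspeed(87.47): V ← 87.47 m/s
throttle_to(3324): rpm ← 3324
final state: V = 87.47 m/s, rpm = 3324 → n = rpm/60 = 55.400000 rev/s
J = V / (n·D) = 87.47 / (55.400000 × 2.572) = 0.613873
regime bands: climb J<0.3851 | cruise [0.3851, 0.7702) | windmill J≥0.7702
J = 0.6139 → cruise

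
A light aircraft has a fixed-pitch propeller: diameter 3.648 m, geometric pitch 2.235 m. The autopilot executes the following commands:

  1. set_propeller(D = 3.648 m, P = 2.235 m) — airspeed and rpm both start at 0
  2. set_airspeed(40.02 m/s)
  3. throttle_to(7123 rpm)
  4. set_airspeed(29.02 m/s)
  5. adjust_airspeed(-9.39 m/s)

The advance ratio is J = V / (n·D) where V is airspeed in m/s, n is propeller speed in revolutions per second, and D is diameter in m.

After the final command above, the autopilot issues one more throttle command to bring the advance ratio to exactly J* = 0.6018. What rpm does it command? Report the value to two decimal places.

rpm = 536.49

set_propeller: D = 3.648 m, P = 2.235 m (p = P/D = 0.612664); state ← (V=0, rpm=0)
set_airspeed(40.02): V ← 40.02 m/s
throttle_to(7123): rpm ← 7123
set_airspeed(29.02): V ← 29.02 m/s
adjust_airspeed(-9.39): V ← 29.02 -9.39 = 19.63 m/s
final state: V = 19.63 m/s, rpm = 7123 → n = rpm/60 = 118.716667 rev/s
target J* = 0.6018; solve J* = V/(n·D) for n: n = V/(J*·D) = 19.63/(0.6018 × 3.648) = 8.941560 rev/s
rpm = 60·n = 536.493589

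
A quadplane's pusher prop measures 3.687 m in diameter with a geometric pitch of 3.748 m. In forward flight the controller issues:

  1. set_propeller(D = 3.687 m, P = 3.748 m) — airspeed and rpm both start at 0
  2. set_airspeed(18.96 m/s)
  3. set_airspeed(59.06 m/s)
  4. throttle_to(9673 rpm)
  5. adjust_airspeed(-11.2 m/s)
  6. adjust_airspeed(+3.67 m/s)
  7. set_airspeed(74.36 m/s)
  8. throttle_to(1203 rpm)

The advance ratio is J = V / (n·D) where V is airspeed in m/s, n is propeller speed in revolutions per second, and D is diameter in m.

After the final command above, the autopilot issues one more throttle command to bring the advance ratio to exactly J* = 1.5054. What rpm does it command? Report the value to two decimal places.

rpm = 803.83

set_propeller: D = 3.687 m, P = 3.748 m (p = P/D = 1.016545); state ← (V=0, rpm=0)
set_airspeed(18.96): V ← 18.96 m/s
set_airspeed(59.06): V ← 59.06 m/s
throttle_to(9673): rpm ← 9673
adjust_airspeed(-11.2): V ← 59.06 -11.2 = 47.86 m/s
adjust_airspeed(+3.67): V ← 47.86 +3.67 = 51.53 m/s
set_airspeed(74.36): V ← 74.36 m/s
throttle_to(1203): rpm ← 1203
final state: V = 74.36 m/s, rpm = 1203 → n = rpm/60 = 20.050000 rev/s
target J* = 1.5054; solve J* = V/(n·D) for n: n = V/(J*·D) = 74.36/(1.5054 × 3.687) = 13.397209 rev/s
rpm = 60·n = 803.832539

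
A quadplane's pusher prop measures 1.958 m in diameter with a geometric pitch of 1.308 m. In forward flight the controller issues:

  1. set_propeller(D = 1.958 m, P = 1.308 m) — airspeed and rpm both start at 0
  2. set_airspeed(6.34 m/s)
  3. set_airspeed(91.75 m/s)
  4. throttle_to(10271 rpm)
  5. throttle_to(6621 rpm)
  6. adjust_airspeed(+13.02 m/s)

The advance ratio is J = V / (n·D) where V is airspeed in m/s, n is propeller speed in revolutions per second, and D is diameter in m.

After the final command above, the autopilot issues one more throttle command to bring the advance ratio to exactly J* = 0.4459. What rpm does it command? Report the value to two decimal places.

set_propeller: D = 1.958 m, P = 1.308 m (p = P/D = 0.668029); state ← (V=0, rpm=0)
set_airspeed(6.34): V ← 6.34 m/s
set_airspeed(91.75): V ← 91.75 m/s
throttle_to(10271): rpm ← 10271
throttle_to(6621): rpm ← 6621
adjust_airspeed(+13.02): V ← 91.75 +13.02 = 104.77 m/s
final state: V = 104.77 m/s, rpm = 6621 → n = rpm/60 = 110.350000 rev/s
target J* = 0.4459; solve J* = V/(n·D) for n: n = V/(J*·D) = 104.77/(0.4459 × 1.958) = 120.001530 rev/s
rpm = 60·n = 7200.091814

rpm = 7200.09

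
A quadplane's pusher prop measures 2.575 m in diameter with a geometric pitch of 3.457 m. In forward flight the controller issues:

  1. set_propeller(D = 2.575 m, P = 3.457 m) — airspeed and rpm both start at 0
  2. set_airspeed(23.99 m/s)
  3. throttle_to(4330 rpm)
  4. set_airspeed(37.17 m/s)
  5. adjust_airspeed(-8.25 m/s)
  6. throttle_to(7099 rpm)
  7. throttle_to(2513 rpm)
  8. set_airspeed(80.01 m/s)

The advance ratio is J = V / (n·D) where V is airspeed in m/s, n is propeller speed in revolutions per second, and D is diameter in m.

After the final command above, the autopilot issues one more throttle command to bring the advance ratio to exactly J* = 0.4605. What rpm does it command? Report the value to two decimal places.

set_propeller: D = 2.575 m, P = 3.457 m (p = P/D = 1.342524); state ← (V=0, rpm=0)
set_airspeed(23.99): V ← 23.99 m/s
throttle_to(4330): rpm ← 4330
set_airspeed(37.17): V ← 37.17 m/s
adjust_airspeed(-8.25): V ← 37.17 -8.25 = 28.92 m/s
throttle_to(7099): rpm ← 7099
throttle_to(2513): rpm ← 2513
set_airspeed(80.01): V ← 80.01 m/s
final state: V = 80.01 m/s, rpm = 2513 → n = rpm/60 = 41.883333 rev/s
target J* = 0.4605; solve J* = V/(n·D) for n: n = V/(J*·D) = 80.01/(0.4605 × 2.575) = 67.474147 rev/s
rpm = 60·n = 4048.448816

rpm = 4048.45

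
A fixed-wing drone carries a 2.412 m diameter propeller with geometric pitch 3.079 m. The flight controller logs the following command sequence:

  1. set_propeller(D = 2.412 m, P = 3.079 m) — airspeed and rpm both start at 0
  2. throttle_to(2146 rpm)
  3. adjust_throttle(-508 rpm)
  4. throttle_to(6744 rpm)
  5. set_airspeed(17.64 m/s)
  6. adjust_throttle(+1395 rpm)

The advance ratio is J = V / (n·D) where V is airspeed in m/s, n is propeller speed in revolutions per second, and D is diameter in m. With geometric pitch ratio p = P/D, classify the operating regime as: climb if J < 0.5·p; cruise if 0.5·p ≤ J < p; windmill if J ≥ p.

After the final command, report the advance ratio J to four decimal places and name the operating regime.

J = 0.0539, regime = climb

set_propeller: D = 2.412 m, P = 3.079 m (p = P/D = 1.276534); state ← (V=0, rpm=0)
throttle_to(2146): rpm ← 2146
adjust_throttle(-508): rpm ← 2146 -508 = 1638
throttle_to(6744): rpm ← 6744
set_airspeed(17.64): V ← 17.64 m/s
adjust_throttle(+1395): rpm ← 6744 +1395 = 8139
final state: V = 17.64 m/s, rpm = 8139 → n = rpm/60 = 135.650000 rev/s
J = V / (n·D) = 17.64 / (135.650000 × 2.412) = 0.053914
regime bands: climb J<0.6383 | cruise [0.6383, 1.2765) | windmill J≥1.2765
J = 0.0539 → climb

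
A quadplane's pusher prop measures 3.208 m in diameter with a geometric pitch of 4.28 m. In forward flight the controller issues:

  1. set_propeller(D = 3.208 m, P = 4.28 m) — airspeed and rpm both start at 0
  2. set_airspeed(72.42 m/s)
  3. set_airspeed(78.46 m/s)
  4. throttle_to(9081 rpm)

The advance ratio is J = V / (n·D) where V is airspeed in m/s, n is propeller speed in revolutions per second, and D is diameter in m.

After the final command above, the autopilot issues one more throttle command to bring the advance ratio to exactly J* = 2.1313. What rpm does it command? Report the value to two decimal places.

rpm = 688.53

set_propeller: D = 3.208 m, P = 4.28 m (p = P/D = 1.334165); state ← (V=0, rpm=0)
set_airspeed(72.42): V ← 72.42 m/s
set_airspeed(78.46): V ← 78.46 m/s
throttle_to(9081): rpm ← 9081
final state: V = 78.46 m/s, rpm = 9081 → n = rpm/60 = 151.350000 rev/s
target J* = 2.1313; solve J* = V/(n·D) for n: n = V/(J*·D) = 78.46/(2.1313 × 3.208) = 11.475440 rev/s
rpm = 60·n = 688.526420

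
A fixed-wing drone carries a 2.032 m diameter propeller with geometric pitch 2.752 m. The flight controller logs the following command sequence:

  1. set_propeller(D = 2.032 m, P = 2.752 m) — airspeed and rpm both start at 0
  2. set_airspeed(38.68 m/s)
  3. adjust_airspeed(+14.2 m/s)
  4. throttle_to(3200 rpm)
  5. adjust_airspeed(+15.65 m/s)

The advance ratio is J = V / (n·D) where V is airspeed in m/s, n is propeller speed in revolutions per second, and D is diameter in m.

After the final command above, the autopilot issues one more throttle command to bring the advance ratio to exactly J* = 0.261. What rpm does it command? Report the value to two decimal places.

set_propeller: D = 2.032 m, P = 2.752 m (p = P/D = 1.354331); state ← (V=0, rpm=0)
set_airspeed(38.68): V ← 38.68 m/s
adjust_airspeed(+14.2): V ← 38.68 +14.2 = 52.88 m/s
throttle_to(3200): rpm ← 3200
adjust_airspeed(+15.65): V ← 52.88 +15.65 = 68.53 m/s
final state: V = 68.53 m/s, rpm = 3200 → n = rpm/60 = 53.333333 rev/s
target J* = 0.261; solve J* = V/(n·D) for n: n = V/(J*·D) = 68.53/(0.261 × 2.032) = 129.216068 rev/s
rpm = 60·n = 7752.964069

rpm = 7752.96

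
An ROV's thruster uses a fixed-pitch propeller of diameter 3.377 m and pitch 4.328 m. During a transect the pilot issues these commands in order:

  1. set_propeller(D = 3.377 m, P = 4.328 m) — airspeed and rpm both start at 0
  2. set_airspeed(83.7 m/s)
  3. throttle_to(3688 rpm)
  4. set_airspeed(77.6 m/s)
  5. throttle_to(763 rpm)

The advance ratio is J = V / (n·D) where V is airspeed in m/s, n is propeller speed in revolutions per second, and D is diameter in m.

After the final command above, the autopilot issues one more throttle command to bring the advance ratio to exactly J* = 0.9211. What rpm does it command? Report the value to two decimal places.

set_propeller: D = 3.377 m, P = 4.328 m (p = P/D = 1.281611); state ← (V=0, rpm=0)
set_airspeed(83.7): V ← 83.7 m/s
throttle_to(3688): rpm ← 3688
set_airspeed(77.6): V ← 77.6 m/s
throttle_to(763): rpm ← 763
final state: V = 77.6 m/s, rpm = 763 → n = rpm/60 = 12.716667 rev/s
target J* = 0.9211; solve J* = V/(n·D) for n: n = V/(J*·D) = 77.6/(0.9211 × 3.377) = 24.947319 rev/s
rpm = 60·n = 1496.839133

rpm = 1496.84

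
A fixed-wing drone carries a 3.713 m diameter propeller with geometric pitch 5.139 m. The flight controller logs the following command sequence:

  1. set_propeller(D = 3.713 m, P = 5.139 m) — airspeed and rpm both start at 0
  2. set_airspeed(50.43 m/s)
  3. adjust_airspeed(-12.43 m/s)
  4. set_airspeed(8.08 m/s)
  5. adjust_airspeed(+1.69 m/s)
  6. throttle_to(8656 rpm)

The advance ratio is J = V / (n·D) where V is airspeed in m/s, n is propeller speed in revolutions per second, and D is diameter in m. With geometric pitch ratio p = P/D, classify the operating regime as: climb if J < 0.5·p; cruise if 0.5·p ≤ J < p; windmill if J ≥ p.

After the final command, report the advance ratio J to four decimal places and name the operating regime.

J = 0.0182, regime = climb

set_propeller: D = 3.713 m, P = 5.139 m (p = P/D = 1.384056); state ← (V=0, rpm=0)
set_airspeed(50.43): V ← 50.43 m/s
adjust_airspeed(-12.43): V ← 50.43 -12.43 = 38 m/s
set_airspeed(8.08): V ← 8.08 m/s
adjust_airspeed(+1.69): V ← 8.08 +1.69 = 9.77 m/s
throttle_to(8656): rpm ← 8656
final state: V = 9.77 m/s, rpm = 8656 → n = rpm/60 = 144.266667 rev/s
J = V / (n·D) = 9.77 / (144.266667 × 3.713) = 0.018239
regime bands: climb J<0.6920 | cruise [0.6920, 1.3841) | windmill J≥1.3841
J = 0.0182 → climb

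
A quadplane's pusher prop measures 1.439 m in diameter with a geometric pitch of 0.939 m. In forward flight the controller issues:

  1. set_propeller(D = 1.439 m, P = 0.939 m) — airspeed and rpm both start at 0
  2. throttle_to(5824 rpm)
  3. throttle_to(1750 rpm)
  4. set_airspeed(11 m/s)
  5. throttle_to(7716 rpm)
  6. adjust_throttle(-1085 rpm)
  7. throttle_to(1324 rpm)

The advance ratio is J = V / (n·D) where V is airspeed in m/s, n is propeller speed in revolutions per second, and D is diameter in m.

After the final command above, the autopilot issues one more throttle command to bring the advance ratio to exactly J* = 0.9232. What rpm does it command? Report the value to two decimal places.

set_propeller: D = 1.439 m, P = 0.939 m (p = P/D = 0.652536); state ← (V=0, rpm=0)
throttle_to(5824): rpm ← 5824
throttle_to(1750): rpm ← 1750
set_airspeed(11): V ← 11 m/s
throttle_to(7716): rpm ← 7716
adjust_throttle(-1085): rpm ← 7716 -1085 = 6631
throttle_to(1324): rpm ← 1324
final state: V = 11 m/s, rpm = 1324 → n = rpm/60 = 22.066667 rev/s
target J* = 0.9232; solve J* = V/(n·D) for n: n = V/(J*·D) = 11/(0.9232 × 1.439) = 8.280110 rev/s
rpm = 60·n = 496.806587

rpm = 496.81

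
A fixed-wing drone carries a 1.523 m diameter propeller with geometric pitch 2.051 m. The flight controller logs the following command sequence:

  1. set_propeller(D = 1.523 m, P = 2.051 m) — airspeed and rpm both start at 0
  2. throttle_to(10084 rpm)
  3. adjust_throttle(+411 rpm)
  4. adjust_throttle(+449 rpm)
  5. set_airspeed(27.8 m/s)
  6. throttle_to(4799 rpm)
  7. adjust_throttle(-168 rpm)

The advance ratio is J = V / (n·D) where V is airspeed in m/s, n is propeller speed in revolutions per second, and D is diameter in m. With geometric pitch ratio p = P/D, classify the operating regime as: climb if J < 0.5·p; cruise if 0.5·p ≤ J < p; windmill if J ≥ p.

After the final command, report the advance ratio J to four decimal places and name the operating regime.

J = 0.2365, regime = climb

set_propeller: D = 1.523 m, P = 2.051 m (p = P/D = 1.346684); state ← (V=0, rpm=0)
throttle_to(10084): rpm ← 10084
adjust_throttle(+411): rpm ← 10084 +411 = 10495
adjust_throttle(+449): rpm ← 10495 +449 = 10944
set_airspeed(27.8): V ← 27.8 m/s
throttle_to(4799): rpm ← 4799
adjust_throttle(-168): rpm ← 4799 -168 = 4631
final state: V = 27.8 m/s, rpm = 4631 → n = rpm/60 = 77.183333 rev/s
J = V / (n·D) = 27.8 / (77.183333 × 1.523) = 0.236495
regime bands: climb J<0.6733 | cruise [0.6733, 1.3467) | windmill J≥1.3467
J = 0.2365 → climb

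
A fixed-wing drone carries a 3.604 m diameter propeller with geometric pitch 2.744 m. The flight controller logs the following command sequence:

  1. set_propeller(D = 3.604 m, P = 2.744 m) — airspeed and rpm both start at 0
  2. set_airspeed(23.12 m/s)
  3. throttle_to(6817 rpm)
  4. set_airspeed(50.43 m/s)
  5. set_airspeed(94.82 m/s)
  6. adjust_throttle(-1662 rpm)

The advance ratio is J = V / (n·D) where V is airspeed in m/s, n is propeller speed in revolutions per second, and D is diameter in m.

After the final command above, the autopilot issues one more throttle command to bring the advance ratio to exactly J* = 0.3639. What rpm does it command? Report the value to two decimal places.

rpm = 4337.95

set_propeller: D = 3.604 m, P = 2.744 m (p = P/D = 0.761376); state ← (V=0, rpm=0)
set_airspeed(23.12): V ← 23.12 m/s
throttle_to(6817): rpm ← 6817
set_airspeed(50.43): V ← 50.43 m/s
set_airspeed(94.82): V ← 94.82 m/s
adjust_throttle(-1662): rpm ← 6817 -1662 = 5155
final state: V = 94.82 m/s, rpm = 5155 → n = rpm/60 = 85.916667 rev/s
target J* = 0.3639; solve J* = V/(n·D) for n: n = V/(J*·D) = 94.82/(0.3639 × 3.604) = 72.299137 rev/s
rpm = 60·n = 4337.948217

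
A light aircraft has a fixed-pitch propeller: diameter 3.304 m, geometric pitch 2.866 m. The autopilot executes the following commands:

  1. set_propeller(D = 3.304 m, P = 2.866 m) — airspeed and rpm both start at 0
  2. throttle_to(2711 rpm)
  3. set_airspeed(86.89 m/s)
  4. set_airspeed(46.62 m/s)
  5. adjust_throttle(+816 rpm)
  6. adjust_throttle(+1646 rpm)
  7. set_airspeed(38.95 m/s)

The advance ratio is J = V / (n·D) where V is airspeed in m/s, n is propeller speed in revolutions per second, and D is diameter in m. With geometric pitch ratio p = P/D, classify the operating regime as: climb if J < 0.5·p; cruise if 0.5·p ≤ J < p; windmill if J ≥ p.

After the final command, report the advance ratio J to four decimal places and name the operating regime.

J = 0.1367, regime = climb

set_propeller: D = 3.304 m, P = 2.866 m (p = P/D = 0.867433); state ← (V=0, rpm=0)
throttle_to(2711): rpm ← 2711
set_airspeed(86.89): V ← 86.89 m/s
set_airspeed(46.62): V ← 46.62 m/s
adjust_throttle(+816): rpm ← 2711 +816 = 3527
adjust_throttle(+1646): rpm ← 3527 +1646 = 5173
set_airspeed(38.95): V ← 38.95 m/s
final state: V = 38.95 m/s, rpm = 5173 → n = rpm/60 = 86.216667 rev/s
J = V / (n·D) = 38.95 / (86.216667 × 3.304) = 0.136734
regime bands: climb J<0.4337 | cruise [0.4337, 0.8674) | windmill J≥0.8674
J = 0.1367 → climb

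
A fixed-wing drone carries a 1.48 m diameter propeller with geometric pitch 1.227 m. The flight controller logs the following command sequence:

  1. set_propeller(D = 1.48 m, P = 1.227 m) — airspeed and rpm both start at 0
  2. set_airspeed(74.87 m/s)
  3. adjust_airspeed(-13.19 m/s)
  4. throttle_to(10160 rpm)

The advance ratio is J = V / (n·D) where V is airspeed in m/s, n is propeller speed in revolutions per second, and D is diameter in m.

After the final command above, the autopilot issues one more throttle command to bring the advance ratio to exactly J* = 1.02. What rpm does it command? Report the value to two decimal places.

set_propeller: D = 1.48 m, P = 1.227 m (p = P/D = 0.829054); state ← (V=0, rpm=0)
set_airspeed(74.87): V ← 74.87 m/s
adjust_airspeed(-13.19): V ← 74.87 -13.19 = 61.68 m/s
throttle_to(10160): rpm ← 10160
final state: V = 61.68 m/s, rpm = 10160 → n = rpm/60 = 169.333333 rev/s
target J* = 1.02; solve J* = V/(n·D) for n: n = V/(J*·D) = 61.68/(1.02 × 1.48) = 40.858506 rev/s
rpm = 60·n = 2451.510334

rpm = 2451.51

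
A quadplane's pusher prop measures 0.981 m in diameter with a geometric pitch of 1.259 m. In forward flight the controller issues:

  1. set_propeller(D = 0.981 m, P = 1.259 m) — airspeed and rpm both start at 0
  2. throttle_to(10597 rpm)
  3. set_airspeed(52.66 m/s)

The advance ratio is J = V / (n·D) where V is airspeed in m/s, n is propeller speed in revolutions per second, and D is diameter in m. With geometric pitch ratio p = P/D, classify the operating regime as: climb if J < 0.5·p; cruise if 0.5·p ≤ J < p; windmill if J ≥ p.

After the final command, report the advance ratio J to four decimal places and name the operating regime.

J = 0.3039, regime = climb

set_propeller: D = 0.981 m, P = 1.259 m (p = P/D = 1.283384); state ← (V=0, rpm=0)
throttle_to(10597): rpm ← 10597
set_airspeed(52.66): V ← 52.66 m/s
final state: V = 52.66 m/s, rpm = 10597 → n = rpm/60 = 176.616667 rev/s
J = V / (n·D) = 52.66 / (176.616667 × 0.981) = 0.303935
regime bands: climb J<0.6417 | cruise [0.6417, 1.2834) | windmill J≥1.2834
J = 0.3039 → climb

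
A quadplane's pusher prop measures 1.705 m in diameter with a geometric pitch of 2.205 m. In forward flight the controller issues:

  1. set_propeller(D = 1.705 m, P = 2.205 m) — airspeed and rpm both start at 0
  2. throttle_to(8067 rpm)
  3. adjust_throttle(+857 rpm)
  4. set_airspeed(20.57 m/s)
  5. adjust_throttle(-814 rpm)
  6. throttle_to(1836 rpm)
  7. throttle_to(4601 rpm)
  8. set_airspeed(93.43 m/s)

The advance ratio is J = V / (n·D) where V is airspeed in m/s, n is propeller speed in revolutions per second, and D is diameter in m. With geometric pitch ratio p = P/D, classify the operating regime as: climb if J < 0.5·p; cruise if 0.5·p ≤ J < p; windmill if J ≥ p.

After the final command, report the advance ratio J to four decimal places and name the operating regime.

set_propeller: D = 1.705 m, P = 2.205 m (p = P/D = 1.293255); state ← (V=0, rpm=0)
throttle_to(8067): rpm ← 8067
adjust_throttle(+857): rpm ← 8067 +857 = 8924
set_airspeed(20.57): V ← 20.57 m/s
adjust_throttle(-814): rpm ← 8924 -814 = 8110
throttle_to(1836): rpm ← 1836
throttle_to(4601): rpm ← 4601
set_airspeed(93.43): V ← 93.43 m/s
final state: V = 93.43 m/s, rpm = 4601 → n = rpm/60 = 76.683333 rev/s
J = V / (n·D) = 93.43 / (76.683333 × 1.705) = 0.714597
regime bands: climb J<0.6466 | cruise [0.6466, 1.2933) | windmill J≥1.2933
J = 0.7146 → cruise

J = 0.7146, regime = cruise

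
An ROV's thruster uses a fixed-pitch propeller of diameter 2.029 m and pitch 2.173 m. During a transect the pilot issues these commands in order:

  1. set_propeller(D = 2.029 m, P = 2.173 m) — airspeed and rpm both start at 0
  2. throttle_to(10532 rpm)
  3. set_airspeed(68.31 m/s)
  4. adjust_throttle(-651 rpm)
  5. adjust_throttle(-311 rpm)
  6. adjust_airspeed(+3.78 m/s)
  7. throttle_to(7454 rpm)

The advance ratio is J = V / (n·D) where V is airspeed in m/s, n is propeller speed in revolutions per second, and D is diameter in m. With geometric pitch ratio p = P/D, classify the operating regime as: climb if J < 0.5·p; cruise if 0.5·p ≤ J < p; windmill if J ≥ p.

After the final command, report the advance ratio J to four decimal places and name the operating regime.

J = 0.2860, regime = climb

set_propeller: D = 2.029 m, P = 2.173 m (p = P/D = 1.070971); state ← (V=0, rpm=0)
throttle_to(10532): rpm ← 10532
set_airspeed(68.31): V ← 68.31 m/s
adjust_throttle(-651): rpm ← 10532 -651 = 9881
adjust_throttle(-311): rpm ← 9881 -311 = 9570
adjust_airspeed(+3.78): V ← 68.31 +3.78 = 72.09 m/s
throttle_to(7454): rpm ← 7454
final state: V = 72.09 m/s, rpm = 7454 → n = rpm/60 = 124.233333 rev/s
J = V / (n·D) = 72.09 / (124.233333 × 2.029) = 0.285993
regime bands: climb J<0.5355 | cruise [0.5355, 1.0710) | windmill J≥1.0710
J = 0.2860 → climb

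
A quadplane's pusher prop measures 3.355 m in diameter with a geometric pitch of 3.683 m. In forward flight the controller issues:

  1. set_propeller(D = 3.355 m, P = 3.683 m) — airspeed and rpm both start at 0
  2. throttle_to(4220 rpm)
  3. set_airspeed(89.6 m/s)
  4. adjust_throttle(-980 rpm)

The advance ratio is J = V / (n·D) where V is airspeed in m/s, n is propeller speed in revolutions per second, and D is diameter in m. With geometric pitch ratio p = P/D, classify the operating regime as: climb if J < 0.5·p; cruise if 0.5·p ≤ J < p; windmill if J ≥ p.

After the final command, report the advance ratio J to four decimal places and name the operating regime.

J = 0.4946, regime = climb

set_propeller: D = 3.355 m, P = 3.683 m (p = P/D = 1.097765); state ← (V=0, rpm=0)
throttle_to(4220): rpm ← 4220
set_airspeed(89.6): V ← 89.6 m/s
adjust_throttle(-980): rpm ← 4220 -980 = 3240
final state: V = 89.6 m/s, rpm = 3240 → n = rpm/60 = 54.000000 rev/s
J = V / (n·D) = 89.6 / (54.000000 × 3.355) = 0.494563
regime bands: climb J<0.5489 | cruise [0.5489, 1.0978) | windmill J≥1.0978
J = 0.4946 → climb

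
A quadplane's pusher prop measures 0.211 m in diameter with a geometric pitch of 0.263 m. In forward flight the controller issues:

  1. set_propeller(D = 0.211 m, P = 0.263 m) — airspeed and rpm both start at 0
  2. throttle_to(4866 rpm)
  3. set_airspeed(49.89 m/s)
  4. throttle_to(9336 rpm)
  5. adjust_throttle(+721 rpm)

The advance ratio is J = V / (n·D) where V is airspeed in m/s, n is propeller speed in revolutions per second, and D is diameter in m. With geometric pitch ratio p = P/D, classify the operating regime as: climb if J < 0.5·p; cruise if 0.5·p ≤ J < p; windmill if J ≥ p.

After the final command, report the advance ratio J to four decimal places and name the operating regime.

J = 1.4106, regime = windmill

set_propeller: D = 0.211 m, P = 0.263 m (p = P/D = 1.246445); state ← (V=0, rpm=0)
throttle_to(4866): rpm ← 4866
set_airspeed(49.89): V ← 49.89 m/s
throttle_to(9336): rpm ← 9336
adjust_throttle(+721): rpm ← 9336 +721 = 10057
final state: V = 49.89 m/s, rpm = 10057 → n = rpm/60 = 167.616667 rev/s
J = V / (n·D) = 49.89 / (167.616667 × 0.211) = 1.410632
regime bands: climb J<0.6232 | cruise [0.6232, 1.2464) | windmill J≥1.2464
J = 1.4106 → windmill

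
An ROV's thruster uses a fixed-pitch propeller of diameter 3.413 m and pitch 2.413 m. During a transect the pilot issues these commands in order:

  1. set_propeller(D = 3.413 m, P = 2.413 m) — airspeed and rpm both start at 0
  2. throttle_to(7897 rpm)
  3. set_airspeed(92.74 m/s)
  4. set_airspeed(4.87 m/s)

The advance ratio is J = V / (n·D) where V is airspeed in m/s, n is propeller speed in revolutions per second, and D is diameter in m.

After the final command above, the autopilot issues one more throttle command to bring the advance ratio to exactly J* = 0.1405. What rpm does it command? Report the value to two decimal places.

rpm = 609.35

set_propeller: D = 3.413 m, P = 2.413 m (p = P/D = 0.707003); state ← (V=0, rpm=0)
throttle_to(7897): rpm ← 7897
set_airspeed(92.74): V ← 92.74 m/s
set_airspeed(4.87): V ← 4.87 m/s
final state: V = 4.87 m/s, rpm = 7897 → n = rpm/60 = 131.616667 rev/s
target J* = 0.1405; solve J* = V/(n·D) for n: n = V/(J*·D) = 4.87/(0.1405 × 3.413) = 10.155852 rev/s
rpm = 60·n = 609.351099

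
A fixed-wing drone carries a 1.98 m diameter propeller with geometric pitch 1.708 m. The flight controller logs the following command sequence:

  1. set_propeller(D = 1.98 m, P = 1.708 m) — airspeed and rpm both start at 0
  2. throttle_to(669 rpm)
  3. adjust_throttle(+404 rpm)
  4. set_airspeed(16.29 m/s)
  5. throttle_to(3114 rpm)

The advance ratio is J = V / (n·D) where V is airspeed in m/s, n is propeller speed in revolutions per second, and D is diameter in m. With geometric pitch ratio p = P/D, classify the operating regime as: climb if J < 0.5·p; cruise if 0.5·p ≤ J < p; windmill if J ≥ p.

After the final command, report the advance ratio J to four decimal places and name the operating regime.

set_propeller: D = 1.98 m, P = 1.708 m (p = P/D = 0.862626); state ← (V=0, rpm=0)
throttle_to(669): rpm ← 669
adjust_throttle(+404): rpm ← 669 +404 = 1073
set_airspeed(16.29): V ← 16.29 m/s
throttle_to(3114): rpm ← 3114
final state: V = 16.29 m/s, rpm = 3114 → n = rpm/60 = 51.900000 rev/s
J = V / (n·D) = 16.29 / (51.900000 × 1.98) = 0.158522
regime bands: climb J<0.4313 | cruise [0.4313, 0.8626) | windmill J≥0.8626
J = 0.1585 → climb

J = 0.1585, regime = climb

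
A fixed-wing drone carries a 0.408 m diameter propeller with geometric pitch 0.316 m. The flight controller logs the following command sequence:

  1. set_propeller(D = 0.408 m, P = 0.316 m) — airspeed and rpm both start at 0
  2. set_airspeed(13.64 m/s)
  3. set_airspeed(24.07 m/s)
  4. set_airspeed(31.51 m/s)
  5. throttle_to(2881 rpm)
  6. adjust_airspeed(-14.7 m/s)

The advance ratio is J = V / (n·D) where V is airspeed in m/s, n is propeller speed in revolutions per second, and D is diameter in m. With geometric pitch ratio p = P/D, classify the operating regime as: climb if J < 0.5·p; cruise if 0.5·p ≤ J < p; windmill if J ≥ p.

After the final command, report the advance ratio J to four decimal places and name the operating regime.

J = 0.8581, regime = windmill

set_propeller: D = 0.408 m, P = 0.316 m (p = P/D = 0.774510); state ← (V=0, rpm=0)
set_airspeed(13.64): V ← 13.64 m/s
set_airspeed(24.07): V ← 24.07 m/s
set_airspeed(31.51): V ← 31.51 m/s
throttle_to(2881): rpm ← 2881
adjust_airspeed(-14.7): V ← 31.51 -14.7 = 16.81 m/s
final state: V = 16.81 m/s, rpm = 2881 → n = rpm/60 = 48.016667 rev/s
J = V / (n·D) = 16.81 / (48.016667 × 0.408) = 0.858056
regime bands: climb J<0.3873 | cruise [0.3873, 0.7745) | windmill J≥0.7745
J = 0.8581 → windmill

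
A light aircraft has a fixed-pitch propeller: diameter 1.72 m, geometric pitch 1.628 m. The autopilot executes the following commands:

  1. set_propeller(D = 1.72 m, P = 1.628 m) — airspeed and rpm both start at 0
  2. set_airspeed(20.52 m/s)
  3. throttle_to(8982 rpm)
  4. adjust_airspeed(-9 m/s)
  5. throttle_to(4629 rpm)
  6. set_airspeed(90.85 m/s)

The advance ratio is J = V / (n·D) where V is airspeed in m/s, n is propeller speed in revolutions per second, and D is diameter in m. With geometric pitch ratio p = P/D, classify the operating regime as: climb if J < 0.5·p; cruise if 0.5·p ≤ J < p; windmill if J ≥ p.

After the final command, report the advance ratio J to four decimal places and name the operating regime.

J = 0.6846, regime = cruise

set_propeller: D = 1.72 m, P = 1.628 m (p = P/D = 0.946512); state ← (V=0, rpm=0)
set_airspeed(20.52): V ← 20.52 m/s
throttle_to(8982): rpm ← 8982
adjust_airspeed(-9): V ← 20.52 -9 = 11.52 m/s
throttle_to(4629): rpm ← 4629
set_airspeed(90.85): V ← 90.85 m/s
final state: V = 90.85 m/s, rpm = 4629 → n = rpm/60 = 77.150000 rev/s
J = V / (n·D) = 90.85 / (77.150000 × 1.72) = 0.684637
regime bands: climb J<0.4733 | cruise [0.4733, 0.9465) | windmill J≥0.9465
J = 0.6846 → cruise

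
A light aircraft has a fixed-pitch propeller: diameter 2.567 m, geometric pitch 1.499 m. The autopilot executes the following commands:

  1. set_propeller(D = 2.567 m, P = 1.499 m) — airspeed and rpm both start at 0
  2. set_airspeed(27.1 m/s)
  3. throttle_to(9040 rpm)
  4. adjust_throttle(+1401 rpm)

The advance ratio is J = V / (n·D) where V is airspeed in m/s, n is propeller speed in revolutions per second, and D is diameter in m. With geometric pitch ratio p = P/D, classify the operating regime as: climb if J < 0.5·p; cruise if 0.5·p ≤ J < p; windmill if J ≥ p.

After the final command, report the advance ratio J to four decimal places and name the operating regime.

J = 0.0607, regime = climb

set_propeller: D = 2.567 m, P = 1.499 m (p = P/D = 0.583950); state ← (V=0, rpm=0)
set_airspeed(27.1): V ← 27.1 m/s
throttle_to(9040): rpm ← 9040
adjust_throttle(+1401): rpm ← 9040 +1401 = 10441
final state: V = 27.1 m/s, rpm = 10441 → n = rpm/60 = 174.016667 rev/s
J = V / (n·D) = 27.1 / (174.016667 × 2.567) = 0.060667
regime bands: climb J<0.2920 | cruise [0.2920, 0.5840) | windmill J≥0.5840
J = 0.0607 → climb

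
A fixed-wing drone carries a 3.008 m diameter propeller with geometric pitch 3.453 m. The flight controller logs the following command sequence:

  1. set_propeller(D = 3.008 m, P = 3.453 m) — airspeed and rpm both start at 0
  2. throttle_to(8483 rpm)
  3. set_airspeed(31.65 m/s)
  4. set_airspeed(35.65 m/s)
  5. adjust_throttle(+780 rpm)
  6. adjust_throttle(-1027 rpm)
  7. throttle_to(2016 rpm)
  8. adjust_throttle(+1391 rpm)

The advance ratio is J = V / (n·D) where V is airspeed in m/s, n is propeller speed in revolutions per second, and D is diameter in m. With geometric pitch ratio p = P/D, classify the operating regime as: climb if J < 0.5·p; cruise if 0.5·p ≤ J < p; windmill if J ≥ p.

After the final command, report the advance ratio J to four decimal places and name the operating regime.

J = 0.2087, regime = climb

set_propeller: D = 3.008 m, P = 3.453 m (p = P/D = 1.147939); state ← (V=0, rpm=0)
throttle_to(8483): rpm ← 8483
set_airspeed(31.65): V ← 31.65 m/s
set_airspeed(35.65): V ← 35.65 m/s
adjust_throttle(+780): rpm ← 8483 +780 = 9263
adjust_throttle(-1027): rpm ← 9263 -1027 = 8236
throttle_to(2016): rpm ← 2016
adjust_throttle(+1391): rpm ← 2016 +1391 = 3407
final state: V = 35.65 m/s, rpm = 3407 → n = rpm/60 = 56.783333 rev/s
J = V / (n·D) = 35.65 / (56.783333 × 3.008) = 0.208718
regime bands: climb J<0.5740 | cruise [0.5740, 1.1479) | windmill J≥1.1479
J = 0.2087 → climb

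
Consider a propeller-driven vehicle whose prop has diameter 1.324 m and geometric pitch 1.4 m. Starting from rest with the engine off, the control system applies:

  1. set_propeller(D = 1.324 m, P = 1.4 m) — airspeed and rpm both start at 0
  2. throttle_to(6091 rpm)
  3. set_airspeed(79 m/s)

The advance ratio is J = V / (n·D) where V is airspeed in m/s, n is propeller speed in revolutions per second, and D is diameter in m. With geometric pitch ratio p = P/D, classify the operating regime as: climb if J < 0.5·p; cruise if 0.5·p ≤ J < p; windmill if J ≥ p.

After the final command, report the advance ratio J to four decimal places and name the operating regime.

J = 0.5878, regime = cruise

set_propeller: D = 1.324 m, P = 1.4 m (p = P/D = 1.057402); state ← (V=0, rpm=0)
throttle_to(6091): rpm ← 6091
set_airspeed(79): V ← 79 m/s
final state: V = 79 m/s, rpm = 6091 → n = rpm/60 = 101.516667 rev/s
J = V / (n·D) = 79 / (101.516667 × 1.324) = 0.587762
regime bands: climb J<0.5287 | cruise [0.5287, 1.0574) | windmill J≥1.0574
J = 0.5878 → cruise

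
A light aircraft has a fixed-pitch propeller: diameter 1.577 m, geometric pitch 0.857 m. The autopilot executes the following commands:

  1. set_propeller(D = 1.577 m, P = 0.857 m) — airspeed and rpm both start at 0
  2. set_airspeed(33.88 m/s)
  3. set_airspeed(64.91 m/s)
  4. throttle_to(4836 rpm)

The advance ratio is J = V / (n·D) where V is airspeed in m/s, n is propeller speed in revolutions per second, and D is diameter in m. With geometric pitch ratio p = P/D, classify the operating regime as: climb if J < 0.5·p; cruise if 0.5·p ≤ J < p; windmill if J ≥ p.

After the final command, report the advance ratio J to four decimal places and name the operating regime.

J = 0.5107, regime = cruise

set_propeller: D = 1.577 m, P = 0.857 m (p = P/D = 0.543437); state ← (V=0, rpm=0)
set_airspeed(33.88): V ← 33.88 m/s
set_airspeed(64.91): V ← 64.91 m/s
throttle_to(4836): rpm ← 4836
final state: V = 64.91 m/s, rpm = 4836 → n = rpm/60 = 80.600000 rev/s
J = V / (n·D) = 64.91 / (80.600000 × 1.577) = 0.510675
regime bands: climb J<0.2717 | cruise [0.2717, 0.5434) | windmill J≥0.5434
J = 0.5107 → cruise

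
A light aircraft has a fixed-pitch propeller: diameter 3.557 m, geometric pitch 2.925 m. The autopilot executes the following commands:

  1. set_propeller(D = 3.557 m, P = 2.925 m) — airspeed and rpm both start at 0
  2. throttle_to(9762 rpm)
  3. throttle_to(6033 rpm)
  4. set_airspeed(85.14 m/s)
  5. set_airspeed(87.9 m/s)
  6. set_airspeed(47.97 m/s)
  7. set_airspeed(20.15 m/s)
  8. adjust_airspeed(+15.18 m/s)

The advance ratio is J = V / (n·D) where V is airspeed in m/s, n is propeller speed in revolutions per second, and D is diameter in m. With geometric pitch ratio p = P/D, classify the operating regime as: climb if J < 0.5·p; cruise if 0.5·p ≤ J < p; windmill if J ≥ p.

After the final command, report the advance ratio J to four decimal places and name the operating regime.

set_propeller: D = 3.557 m, P = 2.925 m (p = P/D = 0.822322); state ← (V=0, rpm=0)
throttle_to(9762): rpm ← 9762
throttle_to(6033): rpm ← 6033
set_airspeed(85.14): V ← 85.14 m/s
set_airspeed(87.9): V ← 87.9 m/s
set_airspeed(47.97): V ← 47.97 m/s
set_airspeed(20.15): V ← 20.15 m/s
adjust_airspeed(+15.18): V ← 20.15 +15.18 = 35.33 m/s
final state: V = 35.33 m/s, rpm = 6033 → n = rpm/60 = 100.550000 rev/s
J = V / (n·D) = 35.33 / (100.550000 × 3.557) = 0.098782
regime bands: climb J<0.4112 | cruise [0.4112, 0.8223) | windmill J≥0.8223
J = 0.0988 → climb

J = 0.0988, regime = climb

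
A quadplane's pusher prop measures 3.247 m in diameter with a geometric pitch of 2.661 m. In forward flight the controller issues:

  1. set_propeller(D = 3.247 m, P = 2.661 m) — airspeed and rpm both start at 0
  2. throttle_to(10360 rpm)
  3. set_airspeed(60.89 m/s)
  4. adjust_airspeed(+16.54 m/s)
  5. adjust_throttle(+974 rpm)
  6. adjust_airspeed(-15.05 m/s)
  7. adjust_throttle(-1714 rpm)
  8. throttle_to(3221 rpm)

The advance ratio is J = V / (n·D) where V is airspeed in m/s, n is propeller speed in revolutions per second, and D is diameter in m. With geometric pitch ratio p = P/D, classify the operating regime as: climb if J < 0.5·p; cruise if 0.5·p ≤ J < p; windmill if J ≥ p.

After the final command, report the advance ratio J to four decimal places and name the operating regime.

set_propeller: D = 3.247 m, P = 2.661 m (p = P/D = 0.819526); state ← (V=0, rpm=0)
throttle_to(10360): rpm ← 10360
set_airspeed(60.89): V ← 60.89 m/s
adjust_airspeed(+16.54): V ← 60.89 +16.54 = 77.43 m/s
adjust_throttle(+974): rpm ← 10360 +974 = 11334
adjust_airspeed(-15.05): V ← 77.43 -15.05 = 62.38 m/s
adjust_throttle(-1714): rpm ← 11334 -1714 = 9620
throttle_to(3221): rpm ← 3221
final state: V = 62.38 m/s, rpm = 3221 → n = rpm/60 = 53.683333 rev/s
J = V / (n·D) = 62.38 / (53.683333 × 3.247) = 0.357869
regime bands: climb J<0.4098 | cruise [0.4098, 0.8195) | windmill J≥0.8195
J = 0.3579 → climb

J = 0.3579, regime = climb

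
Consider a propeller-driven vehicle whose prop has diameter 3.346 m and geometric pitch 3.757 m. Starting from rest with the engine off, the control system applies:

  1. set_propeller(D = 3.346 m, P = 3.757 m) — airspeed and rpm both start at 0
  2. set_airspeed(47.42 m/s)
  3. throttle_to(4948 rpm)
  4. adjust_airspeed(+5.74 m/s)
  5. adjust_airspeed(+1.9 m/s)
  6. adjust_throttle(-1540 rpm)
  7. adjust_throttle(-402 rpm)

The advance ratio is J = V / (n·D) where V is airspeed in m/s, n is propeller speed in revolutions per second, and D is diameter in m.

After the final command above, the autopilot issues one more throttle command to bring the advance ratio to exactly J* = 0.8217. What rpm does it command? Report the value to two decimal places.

set_propeller: D = 3.346 m, P = 3.757 m (p = P/D = 1.122833); state ← (V=0, rpm=0)
set_airspeed(47.42): V ← 47.42 m/s
throttle_to(4948): rpm ← 4948
adjust_airspeed(+5.74): V ← 47.42 +5.74 = 53.16 m/s
adjust_airspeed(+1.9): V ← 53.16 +1.9 = 55.06 m/s
adjust_throttle(-1540): rpm ← 4948 -1540 = 3408
adjust_throttle(-402): rpm ← 3408 -402 = 3006
final state: V = 55.06 m/s, rpm = 3006 → n = rpm/60 = 50.100000 rev/s
target J* = 0.8217; solve J* = V/(n·D) for n: n = V/(J*·D) = 55.06/(0.8217 × 3.346) = 20.026128 rev/s
rpm = 60·n = 1201.567668

rpm = 1201.57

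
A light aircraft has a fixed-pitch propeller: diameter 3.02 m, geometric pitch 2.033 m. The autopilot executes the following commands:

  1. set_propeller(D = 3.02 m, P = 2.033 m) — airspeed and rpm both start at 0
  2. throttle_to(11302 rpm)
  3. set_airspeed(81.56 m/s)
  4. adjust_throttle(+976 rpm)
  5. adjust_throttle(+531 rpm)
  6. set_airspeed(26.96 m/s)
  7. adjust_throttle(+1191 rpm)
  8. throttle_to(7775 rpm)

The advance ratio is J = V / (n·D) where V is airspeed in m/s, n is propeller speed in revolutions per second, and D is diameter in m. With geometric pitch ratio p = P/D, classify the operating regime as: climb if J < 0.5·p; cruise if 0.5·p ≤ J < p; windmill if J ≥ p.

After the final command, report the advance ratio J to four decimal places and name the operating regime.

set_propeller: D = 3.02 m, P = 2.033 m (p = P/D = 0.673179); state ← (V=0, rpm=0)
throttle_to(11302): rpm ← 11302
set_airspeed(81.56): V ← 81.56 m/s
adjust_throttle(+976): rpm ← 11302 +976 = 12278
adjust_throttle(+531): rpm ← 12278 +531 = 12809
set_airspeed(26.96): V ← 26.96 m/s
adjust_throttle(+1191): rpm ← 12809 +1191 = 14000
throttle_to(7775): rpm ← 7775
final state: V = 26.96 m/s, rpm = 7775 → n = rpm/60 = 129.583333 rev/s
J = V / (n·D) = 26.96 / (129.583333 × 3.02) = 0.068891
regime bands: climb J<0.3366 | cruise [0.3366, 0.6732) | windmill J≥0.6732
J = 0.0689 → climb

J = 0.0689, regime = climb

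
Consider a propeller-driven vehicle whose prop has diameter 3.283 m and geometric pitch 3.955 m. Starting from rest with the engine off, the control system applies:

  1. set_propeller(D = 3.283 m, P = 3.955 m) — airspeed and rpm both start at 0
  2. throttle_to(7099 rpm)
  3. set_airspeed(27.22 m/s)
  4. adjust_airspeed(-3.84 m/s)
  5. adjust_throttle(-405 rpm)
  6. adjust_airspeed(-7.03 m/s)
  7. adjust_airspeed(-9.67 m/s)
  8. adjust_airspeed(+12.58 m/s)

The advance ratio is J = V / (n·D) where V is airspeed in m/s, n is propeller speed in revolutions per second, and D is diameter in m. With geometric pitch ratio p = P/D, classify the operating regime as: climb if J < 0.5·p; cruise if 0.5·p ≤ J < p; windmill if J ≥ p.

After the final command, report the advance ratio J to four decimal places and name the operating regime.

set_propeller: D = 3.283 m, P = 3.955 m (p = P/D = 1.204691); state ← (V=0, rpm=0)
throttle_to(7099): rpm ← 7099
set_airspeed(27.22): V ← 27.22 m/s
adjust_airspeed(-3.84): V ← 27.22 -3.84 = 23.38 m/s
adjust_throttle(-405): rpm ← 7099 -405 = 6694
adjust_airspeed(-7.03): V ← 23.38 -7.03 = 16.35 m/s
adjust_airspeed(-9.67): V ← 16.35 -9.67 = 6.68 m/s
adjust_airspeed(+12.58): V ← 6.68 +12.58 = 19.26 m/s
final state: V = 19.26 m/s, rpm = 6694 → n = rpm/60 = 111.566667 rev/s
J = V / (n·D) = 19.26 / (111.566667 × 3.283) = 0.052584
regime bands: climb J<0.6023 | cruise [0.6023, 1.2047) | windmill J≥1.2047
J = 0.0526 → climb

J = 0.0526, regime = climb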